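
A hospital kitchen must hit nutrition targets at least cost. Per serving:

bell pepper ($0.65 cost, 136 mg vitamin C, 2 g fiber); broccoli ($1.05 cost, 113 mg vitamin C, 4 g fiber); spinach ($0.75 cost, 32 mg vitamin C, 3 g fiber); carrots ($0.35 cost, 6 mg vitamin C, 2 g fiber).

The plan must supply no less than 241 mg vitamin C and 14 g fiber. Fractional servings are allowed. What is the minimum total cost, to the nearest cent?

An LP optimum is at a vertex; with two nutrient constraints at most two foods are used. Check each candidate.
bell pepper only: max(241/136, 14/2) = 7 servings → $4.55.
broccoli only: max(241/113, 14/4) = 3.5 servings → $3.67.
spinach only: max(241/32, 14/3) = 7.531 servings → $5.65.
carrots only: max(241/6, 14/2) = 40.17 servings → $14.06.
bell pepper + broccoli: the both-tight solution has a negative serving — not a feasible corner.
bell pepper + spinach with both tight: 0.7994 servings and 4.134 servings → $3.62.
bell pepper + carrots with both tight: 1.531 servings and 5.469 servings → $2.91.
broccoli + spinach with both tight: 1.303 servings and 2.929 servings → $3.57.
broccoli + carrots with both tight: 1.97 servings and 3.059 servings → $3.14.
spinach + carrots: the both-tight solution has a negative serving — not a feasible corner.
So the least-cost plan costs $2.91.

$2.91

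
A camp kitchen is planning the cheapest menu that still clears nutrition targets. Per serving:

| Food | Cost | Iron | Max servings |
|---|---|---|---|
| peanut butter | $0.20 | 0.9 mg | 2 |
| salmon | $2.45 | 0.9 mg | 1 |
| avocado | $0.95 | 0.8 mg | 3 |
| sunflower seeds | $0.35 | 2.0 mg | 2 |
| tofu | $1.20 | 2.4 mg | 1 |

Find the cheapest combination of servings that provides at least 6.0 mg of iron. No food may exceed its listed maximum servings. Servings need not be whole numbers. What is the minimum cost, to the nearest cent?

Cost per mg of iron: sunflower seeds $0.1750, peanut butter $0.2222, tofu $0.5000, avocado $1.1875, salmon $2.7222.
Take 2 servings of sunflower seeds: +4.0 mg iron for $0.70 (total $0.70, still need 2.0 mg).
Take 2 servings of peanut butter: +1.8 mg iron for $0.40 (total $1.10, still need 0.2 mg).
Take 0.08333 servings of tofu: +0.2 mg iron for $0.10 (total $1.20, still need 0.0 mg).
Greedy by cheapest-per-mg is optimal for a single linear constraint, so the minimum cost is $1.20.

$1.20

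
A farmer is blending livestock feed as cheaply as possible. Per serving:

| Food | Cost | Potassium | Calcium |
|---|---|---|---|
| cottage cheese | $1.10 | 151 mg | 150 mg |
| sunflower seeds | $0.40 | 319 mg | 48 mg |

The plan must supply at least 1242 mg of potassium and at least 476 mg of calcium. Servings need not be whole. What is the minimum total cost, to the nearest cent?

$3.63

cottage cheese only: max(1242/151, 476/150) = 8.225 servings → $9.05.
sunflower seeds only: max(1242/319, 476/48) = 9.917 servings → $3.97.
cottage cheese + sunflower seeds with both tight: 2.272 servings and 2.818 servings → $3.63.
The minimum over all feasible corners is $3.63.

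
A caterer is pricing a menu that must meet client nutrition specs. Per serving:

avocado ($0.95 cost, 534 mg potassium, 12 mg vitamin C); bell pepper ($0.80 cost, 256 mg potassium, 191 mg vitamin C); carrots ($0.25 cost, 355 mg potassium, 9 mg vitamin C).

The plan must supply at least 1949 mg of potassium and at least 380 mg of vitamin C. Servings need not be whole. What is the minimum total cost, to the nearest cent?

A basic optimal solution has at most two foods positive. Try each food alone and each pair with both targets met exactly.
avocado only: max(1949/534, 380/12) = 31.67 servings → $30.08.
bell pepper only: max(1949/256, 380/191) = 7.613 servings → $6.09.
carrots only: max(1949/355, 380/9) = 42.22 servings → $10.56.
avocado + bell pepper with both tight: 2.78 servings and 1.815 servings → $4.09.
avocado + carrots: the both-tight solution has a negative serving — not a feasible corner.
bell pepper + carrots with both tight: 1.792 servings and 4.198 servings → $2.48.
The minimum over all feasible corners is $2.48.

$2.48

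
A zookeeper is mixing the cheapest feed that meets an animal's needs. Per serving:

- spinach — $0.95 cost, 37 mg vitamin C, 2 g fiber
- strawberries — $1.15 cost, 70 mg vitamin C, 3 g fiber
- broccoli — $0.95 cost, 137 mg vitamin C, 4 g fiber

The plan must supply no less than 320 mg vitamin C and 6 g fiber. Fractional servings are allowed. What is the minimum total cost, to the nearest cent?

A basic optimal solution has at most two foods positive. Try each food alone and each pair with both targets met exactly.
spinach only: max(320/37, 6/2) = 8.649 servings → $8.22.
strawberries only: max(320/70, 6/3) = 4.571 servings → $5.26.
broccoli only: max(320/137, 6/4) = 2.336 servings → $2.22.
spinach + strawberries with both targets exact would need a negative amount; discard.
spinach + broccoli with both targets exact would need a negative amount; discard.
strawberries + broccoli with both targets exact would need a negative amount; discard.
So the least-cost plan costs $2.22.

$2.22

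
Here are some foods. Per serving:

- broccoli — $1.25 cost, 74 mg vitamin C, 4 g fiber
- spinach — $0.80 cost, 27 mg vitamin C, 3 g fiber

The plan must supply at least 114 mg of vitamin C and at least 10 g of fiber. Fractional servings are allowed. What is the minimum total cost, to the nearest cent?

$2.78

A basic optimal solution has at most two foods positive. Try each food alone and each pair with both targets met exactly.
broccoli only: max(114/74, 10/4) = 2.5 servings → $3.12.
spinach only: max(114/27, 10/3) = 4.222 servings → $3.38.
broccoli + spinach with both tight: 0.6316 servings and 2.491 servings → $2.78.
So the least-cost plan costs $2.78.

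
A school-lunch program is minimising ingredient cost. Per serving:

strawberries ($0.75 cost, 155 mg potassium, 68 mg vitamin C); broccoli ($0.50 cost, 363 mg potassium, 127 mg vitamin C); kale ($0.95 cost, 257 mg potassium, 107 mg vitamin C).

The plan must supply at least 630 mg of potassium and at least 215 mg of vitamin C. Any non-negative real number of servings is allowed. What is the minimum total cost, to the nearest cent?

The cheapest plan sits at a corner of the feasible region — with two constraints it uses at most two foods.
strawberries only: max(630/155, 215/68) = 4.065 servings → $3.05.
broccoli only: max(630/363, 215/127) = 1.736 servings → $0.87.
kale only: max(630/257, 215/107) = 2.451 servings → $2.33.
strawberries + broccoli: intersection lies outside the first quadrant.
strawberries + kale with both targets exact would need a negative amount; discard.
broccoli + kale: the both-tight solution has a negative serving — not a feasible corner.
Cheapest feasible corner: $0.87.

$0.87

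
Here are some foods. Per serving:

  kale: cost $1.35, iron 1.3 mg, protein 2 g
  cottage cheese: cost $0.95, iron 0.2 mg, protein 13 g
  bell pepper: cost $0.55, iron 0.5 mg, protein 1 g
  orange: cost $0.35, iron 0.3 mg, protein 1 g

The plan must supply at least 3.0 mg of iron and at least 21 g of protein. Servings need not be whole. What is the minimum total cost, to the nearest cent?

$4.07

At the optimum either one food covers both requirements or two foods hit both targets exactly; no other combination can be cheaper.
kale only: max(3.0/1.3, 21/2) = 10.5 servings → $14.18.
cottage cheese only: max(3.0/0.2, 21/13) = 15 servings → $14.25.
bell pepper only: max(3.0/0.5, 21/1) = 21 servings → $11.55.
orange only: max(3.0/0.3, 21/1) = 21 servings → $7.35.
kale + cottage cheese with both tight: 2.109 servings and 1.291 servings → $4.07.
kale + bell pepper: the both-tight solution has a negative serving — not a feasible corner.
kale + orange: the both-tight solution has a negative serving — not a feasible corner.
cottage cheese + bell pepper with both tight: 1.19 servings and 5.524 servings → $4.17.
cottage cheese + orange with both tight: 0.8919 servings and 9.405 servings → $4.14.
bell pepper + orange: the both-tight solution has a negative serving — not a feasible corner.
The minimum over all feasible corners is $4.07.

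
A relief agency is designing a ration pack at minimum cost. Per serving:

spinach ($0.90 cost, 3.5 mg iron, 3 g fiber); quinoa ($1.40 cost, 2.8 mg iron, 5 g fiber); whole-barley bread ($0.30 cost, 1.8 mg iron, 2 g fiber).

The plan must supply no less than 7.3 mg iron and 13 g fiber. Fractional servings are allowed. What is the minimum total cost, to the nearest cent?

spinach only: max(7.3/3.5, 13/3) = 4.333 servings → $3.90.
quinoa only: max(7.3/2.8, 13/5) = 2.607 servings → $3.65.
whole-barley bread only: max(7.3/1.8, 13/2) = 6.5 servings → $1.95.
spinach + quinoa with both tight: 0.01099 servings and 2.593 servings → $3.64.
spinach + whole-barley bread: intersection lies outside the first quadrant.
quinoa + whole-barley bread with both tight: 2.588 servings and 0.02941 servings → $3.63.
The minimum over all feasible corners is $1.95.

$1.95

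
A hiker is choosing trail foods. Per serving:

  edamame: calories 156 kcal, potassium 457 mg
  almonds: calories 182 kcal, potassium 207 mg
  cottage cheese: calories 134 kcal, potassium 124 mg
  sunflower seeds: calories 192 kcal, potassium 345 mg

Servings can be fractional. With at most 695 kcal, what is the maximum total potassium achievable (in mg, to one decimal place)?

Potassium per kcal: edamame 2.929, sunflower seeds 1.797, almonds 1.137, cottage cheese 0.9254.
With no serving limits, spend the whole calories allowance on edamame: 695 kcal / 156 kcal × 457 mg = 2036.0 mg.

2036.0 mg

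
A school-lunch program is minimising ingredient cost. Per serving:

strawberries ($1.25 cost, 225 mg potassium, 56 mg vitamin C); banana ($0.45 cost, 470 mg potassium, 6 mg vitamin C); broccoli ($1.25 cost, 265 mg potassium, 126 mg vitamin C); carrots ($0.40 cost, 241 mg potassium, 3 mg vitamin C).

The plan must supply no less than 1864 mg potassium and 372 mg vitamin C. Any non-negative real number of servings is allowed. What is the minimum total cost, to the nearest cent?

At the optimum either one food covers both requirements or two foods hit both targets exactly; no other combination can be cheaper.
strawberries only: max(1864/225, 372/56) = 8.284 servings → $10.36.
banana only: max(1864/470, 372/6) = 62 servings → $27.90.
broccoli only: max(1864/265, 372/126) = 7.034 servings → $8.79.
carrots only: max(1864/241, 372/3) = 124 servings → $49.60.
strawberries + banana with both tight: 6.554 servings and 0.8284 servings → $8.57.
strawberries + broccoli with both targets exact would need a negative amount; discard.
strawberries + carrots with both tight: 6.556 servings and 1.613 servings → $8.84.
banana + broccoli with both tight: 2.365 servings and 2.84 servings → $4.61.
banana + carrots with both targets exact would need a negative amount; discard.
broccoli + carrots with both tight: 2.843 servings and 4.609 servings → $5.40.
Cheapest feasible corner: $4.61.

$4.61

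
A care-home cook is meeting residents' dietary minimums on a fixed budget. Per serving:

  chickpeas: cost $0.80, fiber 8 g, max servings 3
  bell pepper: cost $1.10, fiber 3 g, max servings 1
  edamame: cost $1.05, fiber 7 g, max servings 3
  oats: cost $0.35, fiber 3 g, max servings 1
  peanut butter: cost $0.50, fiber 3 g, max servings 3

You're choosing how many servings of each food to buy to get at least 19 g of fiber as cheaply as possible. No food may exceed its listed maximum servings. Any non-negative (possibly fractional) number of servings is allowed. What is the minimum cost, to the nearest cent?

$1.90

Cost per g of fiber: chickpeas $0.1000, oats $0.1167, edamame $0.1500, peanut butter $0.1667, bell pepper $0.3667.
Take 2.375 servings of chickpeas: +19.0 g fiber for $1.90 (total $1.90, still need 0.0 g).
Filling from the cheapest source first is optimal under one linear minimum: $1.90.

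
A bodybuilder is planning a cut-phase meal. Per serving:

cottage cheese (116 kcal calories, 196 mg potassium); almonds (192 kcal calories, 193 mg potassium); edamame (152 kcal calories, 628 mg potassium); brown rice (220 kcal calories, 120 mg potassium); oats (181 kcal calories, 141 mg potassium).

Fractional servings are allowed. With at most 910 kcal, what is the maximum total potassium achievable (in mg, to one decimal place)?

3759.7 mg

Potassium per kcal: edamame 4.132, cottage cheese 1.69, almonds 1.005, oats 0.779, brown rice 0.5455.
With no serving limits, spend the whole calories allowance on edamame: 910 kcal / 152 kcal × 628 mg = 3759.7 mg.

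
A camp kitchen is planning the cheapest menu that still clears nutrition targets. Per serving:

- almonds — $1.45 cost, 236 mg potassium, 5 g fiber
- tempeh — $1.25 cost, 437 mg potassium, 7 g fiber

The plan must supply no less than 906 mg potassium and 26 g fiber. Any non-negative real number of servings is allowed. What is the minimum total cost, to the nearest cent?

This is a tiny linear program; its minimum lies at a vertex of the feasible set. List the vertices and price them.
almonds only: max(906/236, 26/5) = 5.2 servings → $7.54.
tempeh only: max(906/437, 26/7) = 3.714 servings → $4.64.
almonds + tempeh with both targets exact would need a negative amount; discard.
So the least-cost plan costs $4.64.

$4.64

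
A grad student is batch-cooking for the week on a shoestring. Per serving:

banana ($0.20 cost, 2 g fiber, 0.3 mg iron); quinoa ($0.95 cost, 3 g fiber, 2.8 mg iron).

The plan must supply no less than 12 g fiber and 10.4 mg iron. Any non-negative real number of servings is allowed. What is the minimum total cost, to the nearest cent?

The cheapest plan sits at a corner of the feasible region — with two constraints it uses at most two foods.
banana only: max(12/2, 10.4/0.3) = 34.67 servings → $6.93.
quinoa only: max(12/3, 10.4/2.8) = 4 servings → $3.80.
banana + quinoa with both tight: 0.5106 servings and 3.66 servings → $3.58.
So the least-cost plan costs $3.58.

$3.58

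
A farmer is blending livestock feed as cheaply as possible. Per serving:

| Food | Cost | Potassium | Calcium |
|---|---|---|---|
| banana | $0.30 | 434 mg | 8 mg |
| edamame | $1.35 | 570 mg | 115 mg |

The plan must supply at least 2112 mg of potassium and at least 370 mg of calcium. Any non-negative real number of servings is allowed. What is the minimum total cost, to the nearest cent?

$4.49

Compare the cost at each extreme point of the feasible region.
banana only: max(2112/434, 370/8) = 46.25 servings → $13.88.
edamame only: max(2112/570, 370/115) = 3.705 servings → $5.00.
banana + edamame with both tight: 0.7052 servings and 3.168 servings → $4.49.
Cheapest feasible corner: $4.49.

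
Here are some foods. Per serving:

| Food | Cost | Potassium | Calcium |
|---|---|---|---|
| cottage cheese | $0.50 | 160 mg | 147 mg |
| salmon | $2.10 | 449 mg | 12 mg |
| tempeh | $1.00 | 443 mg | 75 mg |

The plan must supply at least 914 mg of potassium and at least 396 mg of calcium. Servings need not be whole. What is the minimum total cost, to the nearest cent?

$2.34

Compare the cost at each extreme point of the feasible region.
cottage cheese only: max(914/160, 396/147) = 5.713 servings → $2.86.
salmon only: max(914/449, 396/12) = 33 servings → $69.30.
tempeh only: max(914/443, 396/75) = 5.28 servings → $5.28.
cottage cheese + salmon with both tight: 2.603 servings and 1.108 servings → $3.63.
cottage cheese + tempeh with both tight: 2.012 servings and 1.337 servings → $2.34.
salmon + tempeh with both targets exact would need a negative amount; discard.
So the least-cost plan costs $2.34.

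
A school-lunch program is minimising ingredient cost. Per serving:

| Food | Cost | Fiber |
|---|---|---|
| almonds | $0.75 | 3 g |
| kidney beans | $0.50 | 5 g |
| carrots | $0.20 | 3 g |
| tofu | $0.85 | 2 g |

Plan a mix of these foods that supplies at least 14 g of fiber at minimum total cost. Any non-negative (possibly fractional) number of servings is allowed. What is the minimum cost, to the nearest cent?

Cost per g of fiber: carrots $0.0667, kidney beans $0.1000, almonds $0.2500, tofu $0.4250.
With no serving limits, use only carrots: 14 g / 3 g = 4.667 servings × $0.20 = $0.93.

$0.93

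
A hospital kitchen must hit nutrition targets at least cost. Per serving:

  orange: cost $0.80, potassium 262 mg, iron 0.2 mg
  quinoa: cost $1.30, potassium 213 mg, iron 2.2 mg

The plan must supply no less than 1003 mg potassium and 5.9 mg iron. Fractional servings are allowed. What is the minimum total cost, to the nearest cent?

$4.70

This is a tiny linear program; its minimum lies at a vertex of the feasible set. List the vertices and price them.
orange only: max(1003/262, 5.9/0.2) = 29.5 servings → $23.60.
quinoa only: max(1003/213, 5.9/2.2) = 4.709 servings → $6.12.
orange + quinoa with both tight: 1.78 servings and 2.52 servings → $4.70.
Cheapest feasible corner: $4.70.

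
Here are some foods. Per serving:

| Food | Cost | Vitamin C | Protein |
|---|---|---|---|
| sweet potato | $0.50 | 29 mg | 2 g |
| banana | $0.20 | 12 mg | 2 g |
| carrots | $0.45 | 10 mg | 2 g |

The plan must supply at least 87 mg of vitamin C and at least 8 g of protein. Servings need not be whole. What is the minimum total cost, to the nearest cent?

Two binding constraints pin down two serving amounts, so the optimal mix uses at most two foods. The candidates are each food alone (scaled to the tighter of vitamin C/protein) and each pair with both constraints tight.
sweet potato only: max(87/29, 8/2) = 4 servings → $2.00.
banana only: max(87/12, 8/2) = 7.25 servings → $1.45.
carrots only: max(87/10, 8/2) = 8.7 servings → $3.92.
sweet potato + banana with both tight: 2.294 servings and 1.706 servings → $1.49.
sweet potato + carrots with both tight: 2.474 servings and 1.526 servings → $1.92.
banana + carrots: the both-tight solution has a negative serving — not a feasible corner.
The minimum over all feasible corners is $1.45.

$1.45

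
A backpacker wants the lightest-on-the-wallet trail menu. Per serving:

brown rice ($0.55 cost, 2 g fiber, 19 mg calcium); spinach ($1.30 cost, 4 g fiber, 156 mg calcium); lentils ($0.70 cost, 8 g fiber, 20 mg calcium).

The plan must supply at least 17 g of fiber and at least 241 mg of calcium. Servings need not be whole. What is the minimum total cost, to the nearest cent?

$2.78

Compare the cost at each extreme point of the feasible region.
brown rice only: max(17/2, 241/19) = 12.68 servings → $6.98.
spinach only: max(17/4, 241/156) = 4.25 servings → $5.53.
lentils only: max(17/8, 241/20) = 12.05 servings → $8.44.
brown rice + spinach with both tight: 7.153 servings and 0.6737 servings → $4.81.
brown rice + lentils with both targets exact would need a negative amount; discard.
spinach + lentils with both tight: 1.36 servings and 1.445 servings → $2.78.
The minimum over all feasible corners is $2.78.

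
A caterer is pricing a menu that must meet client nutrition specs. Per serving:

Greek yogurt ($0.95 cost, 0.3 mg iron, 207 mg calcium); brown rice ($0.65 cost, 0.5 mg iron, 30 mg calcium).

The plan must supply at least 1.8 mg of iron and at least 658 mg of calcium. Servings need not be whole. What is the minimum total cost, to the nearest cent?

$3.97

Greek yogurt only: max(1.8/0.3, 658/207) = 6 servings → $5.70.
brown rice only: max(1.8/0.5, 658/30) = 21.93 servings → $14.26.
Greek yogurt + brown rice with both tight: 2.91 servings and 1.854 servings → $3.97.
So the least-cost plan costs $3.97.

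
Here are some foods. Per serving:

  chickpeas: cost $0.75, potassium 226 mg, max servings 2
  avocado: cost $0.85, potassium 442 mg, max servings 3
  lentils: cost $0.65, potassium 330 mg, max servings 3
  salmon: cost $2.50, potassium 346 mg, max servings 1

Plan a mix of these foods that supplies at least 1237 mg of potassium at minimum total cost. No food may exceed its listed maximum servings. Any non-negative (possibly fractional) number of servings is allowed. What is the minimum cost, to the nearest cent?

$2.38

Cost per mg of potassium: avocado $0.0019, lentils $0.0020, chickpeas $0.0033, salmon $0.0072.
Take 2.799 servings of avocado: +1237.0 mg potassium for $2.38 (total $2.38, still need 0.0 mg).
Filling from the cheapest source first is optimal under one linear minimum: $2.38.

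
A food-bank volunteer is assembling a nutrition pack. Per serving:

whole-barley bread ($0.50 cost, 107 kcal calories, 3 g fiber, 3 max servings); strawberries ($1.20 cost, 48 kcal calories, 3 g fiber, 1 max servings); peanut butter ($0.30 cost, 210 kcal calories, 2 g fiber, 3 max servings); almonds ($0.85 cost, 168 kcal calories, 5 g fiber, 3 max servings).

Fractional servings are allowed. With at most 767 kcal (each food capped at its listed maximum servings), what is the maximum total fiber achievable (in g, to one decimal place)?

Fiber per kcal: strawberries 0.0625, almonds 0.02976, whole-barley bread 0.02804, peanut butter 0.009524.
Take 1 serving of strawberries: uses 48 kcal, +3.0 g fiber (running total 3.0 g).
Take 3 servings of almonds: uses 504 kcal, +15.0 g fiber (running total 18.0 g).
Take 2.009 servings of whole-barley bread: uses 215 kcal, +6.0 g fiber (running total 24.0 g).
Filling greedily by fiber-per-kcal is optimal for one linear limit, giving 24.0 g.

24.0 g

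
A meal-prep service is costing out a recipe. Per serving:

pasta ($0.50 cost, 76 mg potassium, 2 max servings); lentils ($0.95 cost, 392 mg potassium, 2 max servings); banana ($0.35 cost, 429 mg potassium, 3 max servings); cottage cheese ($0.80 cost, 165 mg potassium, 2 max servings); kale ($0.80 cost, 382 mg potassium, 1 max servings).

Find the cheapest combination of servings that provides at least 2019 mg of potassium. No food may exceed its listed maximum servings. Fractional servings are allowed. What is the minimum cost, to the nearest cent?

$2.70

Cost per mg of potassium: banana $0.0008, kale $0.0021, lentils $0.0024, cottage cheese $0.0048, pasta $0.0066.
Take 3 servings of banana: +1287.0 mg potassium for $1.05 (total $1.05, still need 732.0 mg).
Take 1 serving of kale: +382.0 mg potassium for $0.80 (total $1.85, still need 350.0 mg).
Take 0.8929 servings of lentils: +350.0 mg potassium for $0.85 (total $2.70, still need 0.0 mg).
Greedy by cheapest-per-mg is optimal for a single linear constraint, so the minimum cost is $2.70.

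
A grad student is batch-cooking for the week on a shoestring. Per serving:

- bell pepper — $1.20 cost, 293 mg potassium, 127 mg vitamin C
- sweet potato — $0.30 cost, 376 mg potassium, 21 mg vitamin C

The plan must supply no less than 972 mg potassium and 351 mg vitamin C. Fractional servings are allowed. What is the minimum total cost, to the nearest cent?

$3.37

An LP optimum is at a vertex; with two nutrient constraints at most two foods are used. Check each candidate.
bell pepper only: max(972/293, 351/127) = 3.317 servings → $3.98.
sweet potato only: max(972/376, 351/21) = 16.71 servings → $5.01.
bell pepper + sweet potato with both tight: 2.682 servings and 0.4952 servings → $3.37.
Cheapest feasible corner: $3.37.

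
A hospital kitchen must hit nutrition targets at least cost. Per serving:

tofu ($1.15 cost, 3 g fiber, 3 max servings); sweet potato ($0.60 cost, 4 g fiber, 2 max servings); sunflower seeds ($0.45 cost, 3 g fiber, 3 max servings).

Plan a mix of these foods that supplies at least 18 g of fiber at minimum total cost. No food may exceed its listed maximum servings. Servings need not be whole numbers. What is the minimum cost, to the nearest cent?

$2.93

Cost per g of fiber: sweet potato $0.1500, sunflower seeds $0.1500, tofu $0.3833.
Take 2 servings of sweet potato: +8.0 g fiber for $1.20 (total $1.20, still need 10.0 g).
Take 3 servings of sunflower seeds: +9.0 g fiber for $1.35 (total $2.55, still need 1.0 g).
Take 0.3333 servings of tofu: +1.0 g fiber for $0.38 (total $2.93, still need 0.0 g).
Greedy by cheapest-per-g is optimal for a single linear constraint, so the minimum cost is $2.93.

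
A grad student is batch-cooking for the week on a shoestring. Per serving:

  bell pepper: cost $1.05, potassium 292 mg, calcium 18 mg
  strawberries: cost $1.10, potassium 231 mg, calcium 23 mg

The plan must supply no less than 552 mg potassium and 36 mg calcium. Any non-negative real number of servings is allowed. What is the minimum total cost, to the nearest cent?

Compare the cost at each extreme point of the feasible region.
bell pepper only: max(552/292, 36/18) = 2 servings → $2.10.
strawberries only: max(552/231, 36/23) = 2.39 servings → $2.63.
bell pepper + strawberries with both tight: 1.712 servings and 0.2252 servings → $2.05.
Cheapest feasible corner: $2.05.

$2.05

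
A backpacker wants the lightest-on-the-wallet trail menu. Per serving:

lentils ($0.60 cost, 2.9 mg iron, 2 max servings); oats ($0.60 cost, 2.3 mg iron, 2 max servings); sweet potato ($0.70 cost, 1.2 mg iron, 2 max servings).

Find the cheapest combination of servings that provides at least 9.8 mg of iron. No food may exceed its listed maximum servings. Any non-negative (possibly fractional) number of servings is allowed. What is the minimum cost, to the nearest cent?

$2.24

Cost per mg of iron: lentils $0.2069, oats $0.2609, sweet potato $0.5833.
Take 2 servings of lentils: +5.8 mg iron for $1.20 (total $1.20, still need 4.0 mg).
Take 1.739 servings of oats: +4.0 mg iron for $1.04 (total $2.24, still need 0.0 mg).
Filling from the cheapest source first is optimal under one linear minimum: $2.24.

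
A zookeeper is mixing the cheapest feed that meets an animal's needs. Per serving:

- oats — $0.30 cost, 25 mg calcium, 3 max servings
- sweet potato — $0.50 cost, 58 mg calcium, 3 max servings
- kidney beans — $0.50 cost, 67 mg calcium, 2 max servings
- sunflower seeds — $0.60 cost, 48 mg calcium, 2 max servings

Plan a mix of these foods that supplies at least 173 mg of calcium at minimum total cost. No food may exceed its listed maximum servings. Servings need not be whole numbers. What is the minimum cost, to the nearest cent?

Cost per mg of calcium: kidney beans $0.0075, sweet potato $0.0086, oats $0.0120, sunflower seeds $0.0125.
Take 2 servings of kidney beans: +134.0 mg calcium for $1.00 (total $1.00, still need 39.0 mg).
Take 0.6724 servings of sweet potato: +39.0 mg calcium for $0.34 (total $1.34, still need 0.0 mg).
Greedy by cheapest-per-mg is optimal for a single linear constraint, so the minimum cost is $1.34.

$1.34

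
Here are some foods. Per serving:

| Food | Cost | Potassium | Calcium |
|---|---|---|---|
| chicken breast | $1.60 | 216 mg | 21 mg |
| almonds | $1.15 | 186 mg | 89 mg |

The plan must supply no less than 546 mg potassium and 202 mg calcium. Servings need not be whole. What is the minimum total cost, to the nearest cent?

$3.38

A basic optimal solution has at most two foods positive. Try each food alone and each pair with both targets met exactly.
chicken breast only: max(546/216, 202/21) = 9.619 servings → $15.39.
almonds only: max(546/186, 202/89) = 2.935 servings → $3.38.
chicken breast + almonds with both tight: 0.7195 servings and 2.1 servings → $3.57.
The minimum over all feasible corners is $3.38.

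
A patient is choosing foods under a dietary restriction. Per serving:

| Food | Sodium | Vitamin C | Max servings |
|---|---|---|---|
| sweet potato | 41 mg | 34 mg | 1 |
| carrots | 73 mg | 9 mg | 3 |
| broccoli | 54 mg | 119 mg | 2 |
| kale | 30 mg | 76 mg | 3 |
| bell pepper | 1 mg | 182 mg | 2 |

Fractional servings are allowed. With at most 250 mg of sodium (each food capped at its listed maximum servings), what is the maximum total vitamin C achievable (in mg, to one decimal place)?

Vitamin C per mg sodium: bell pepper 182, kale 2.533, broccoli 2.204, sweet potato 0.8293, carrots 0.1233.
Take 2 servings of bell pepper: uses 2 mg sodium, +364.0 mg vitamin C (running total 364.0 mg).
Take 3 servings of kale: uses 90 mg sodium, +228.0 mg vitamin C (running total 592.0 mg).
Take 2 servings of broccoli: uses 108 mg sodium, +238.0 mg vitamin C (running total 830.0 mg).
Take 1 serving of sweet potato: uses 41 mg sodium, +34.0 mg vitamin C (running total 864.0 mg).
Take 0.1233 servings of carrots: uses 9 mg sodium, +1.1 mg vitamin C (running total 865.1 mg).
Greedy by best ratio exhausts the sodium allowance optimally: 865.1 mg.

865.1 mg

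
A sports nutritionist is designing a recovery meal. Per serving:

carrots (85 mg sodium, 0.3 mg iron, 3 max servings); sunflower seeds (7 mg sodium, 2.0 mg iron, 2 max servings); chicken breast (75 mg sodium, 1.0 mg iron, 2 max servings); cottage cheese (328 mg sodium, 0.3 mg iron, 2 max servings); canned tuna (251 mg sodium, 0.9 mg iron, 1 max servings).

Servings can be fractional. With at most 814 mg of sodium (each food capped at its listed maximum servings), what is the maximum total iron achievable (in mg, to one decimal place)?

Iron per mg sodium: sunflower seeds 0.2857, chicken breast 0.01333, canned tuna 0.003586, carrots 0.003529, cottage cheese 0.0009146.
Take 2 servings of sunflower seeds: uses 14 mg sodium, +4.0 mg iron (running total 4.0 mg).
Take 2 servings of chicken breast: uses 150 mg sodium, +2.0 mg iron (running total 6.0 mg).
Take 1 serving of canned tuna: uses 251 mg sodium, +0.9 mg iron (running total 6.9 mg).
Take 3 servings of carrots: uses 255 mg sodium, +0.9 mg iron (running total 7.8 mg).
Take 0.439 servings of cottage cheese: uses 144 mg sodium, +0.1 mg iron (running total 7.9 mg).
Greedy by best ratio exhausts the sodium allowance optimally: 7.9 mg.

7.9 mg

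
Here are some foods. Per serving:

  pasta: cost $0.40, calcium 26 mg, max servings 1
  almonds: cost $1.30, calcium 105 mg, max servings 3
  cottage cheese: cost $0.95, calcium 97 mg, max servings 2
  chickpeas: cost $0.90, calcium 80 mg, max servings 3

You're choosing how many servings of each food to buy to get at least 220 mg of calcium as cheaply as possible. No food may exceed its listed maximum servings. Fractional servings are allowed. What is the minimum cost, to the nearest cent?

Cost per mg of calcium: cottage cheese $0.0098, chickpeas $0.0112, almonds $0.0124, pasta $0.0154.
Take 2 servings of cottage cheese: +194.0 mg calcium for $1.90 (total $1.90, still need 26.0 mg).
Take 0.325 servings of chickpeas: +26.0 mg calcium for $0.29 (total $2.19, still need 0.0 mg).
Greedy by cheapest-per-mg is optimal for a single linear constraint, so the minimum cost is $2.19.

$2.19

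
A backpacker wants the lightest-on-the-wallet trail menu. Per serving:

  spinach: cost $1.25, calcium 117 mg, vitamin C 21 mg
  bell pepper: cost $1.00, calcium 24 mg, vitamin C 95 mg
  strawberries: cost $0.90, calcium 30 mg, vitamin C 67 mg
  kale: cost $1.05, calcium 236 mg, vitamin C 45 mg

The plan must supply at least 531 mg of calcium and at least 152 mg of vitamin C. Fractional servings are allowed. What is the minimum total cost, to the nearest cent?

An LP optimum is at a vertex; with two nutrient constraints at most two foods are used. Check each candidate.
spinach only: max(531/117, 152/21) = 7.238 servings → $9.05.
bell pepper only: max(531/24, 152/95) = 22.12 servings → $22.12.
strawberries only: max(531/30, 152/67) = 17.7 servings → $15.93.
kale only: max(531/236, 152/45) = 3.378 servings → $3.55.
spinach + bell pepper with both tight: 4.41 servings and 0.6251 servings → $6.14.
spinach + strawberries with both tight: 4.303 servings and 0.9201 servings → $6.21.
spinach + kale: intersection lies outside the first quadrant.
bell pepper + strawberries: the both-tight solution has a negative serving — not a feasible corner.
bell pepper + kale with both tight: 0.5612 servings and 2.193 servings → $2.86.
strawberries + kale with both tight: 0.8282 servings and 2.145 servings → $3.00.
So the least-cost plan costs $2.86.

$2.86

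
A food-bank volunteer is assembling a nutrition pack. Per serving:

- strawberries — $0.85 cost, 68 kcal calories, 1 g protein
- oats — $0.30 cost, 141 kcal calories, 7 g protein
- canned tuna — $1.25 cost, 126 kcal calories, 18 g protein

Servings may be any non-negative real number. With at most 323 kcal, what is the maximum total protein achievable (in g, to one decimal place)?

Protein per kcal: canned tuna 0.1429, oats 0.04965, strawberries 0.01471.
With no serving limits, spend the whole calories allowance on canned tuna: 323 kcal / 126 kcal × 18 g = 46.1 g.

46.1 g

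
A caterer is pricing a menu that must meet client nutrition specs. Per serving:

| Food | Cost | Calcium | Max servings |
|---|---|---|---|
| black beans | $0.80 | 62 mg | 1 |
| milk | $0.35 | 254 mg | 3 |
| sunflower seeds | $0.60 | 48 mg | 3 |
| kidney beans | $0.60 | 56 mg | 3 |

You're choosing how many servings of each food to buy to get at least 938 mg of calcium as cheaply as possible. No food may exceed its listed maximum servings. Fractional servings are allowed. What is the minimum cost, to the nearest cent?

Cost per mg of calcium: milk $0.0014, kidney beans $0.0107, sunflower seeds $0.0125, black beans $0.0129.
Take 3 servings of milk: +762.0 mg calcium for $1.05 (total $1.05, still need 176.0 mg).
Take 3 servings of kidney beans: +168.0 mg calcium for $1.80 (total $2.85, still need 8.0 mg).
Take 0.1667 servings of sunflower seeds: +8.0 mg calcium for $0.10 (total $2.95, still need 0.0 mg).
Greedy by cheapest-per-mg is optimal for a single linear constraint, so the minimum cost is $2.95.

$2.95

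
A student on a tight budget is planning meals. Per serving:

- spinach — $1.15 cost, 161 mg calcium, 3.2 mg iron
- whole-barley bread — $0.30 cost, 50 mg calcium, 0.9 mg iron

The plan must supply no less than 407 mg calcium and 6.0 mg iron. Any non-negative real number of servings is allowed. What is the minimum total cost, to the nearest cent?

$2.44

spinach only: max(407/161, 6.0/3.2) = 2.528 servings → $2.91.
whole-barley bread only: max(407/50, 6.0/0.9) = 8.14 servings → $2.44.
spinach + whole-barley bread: the both-tight solution has a negative serving — not a feasible corner.
The minimum over all feasible corners is $2.44.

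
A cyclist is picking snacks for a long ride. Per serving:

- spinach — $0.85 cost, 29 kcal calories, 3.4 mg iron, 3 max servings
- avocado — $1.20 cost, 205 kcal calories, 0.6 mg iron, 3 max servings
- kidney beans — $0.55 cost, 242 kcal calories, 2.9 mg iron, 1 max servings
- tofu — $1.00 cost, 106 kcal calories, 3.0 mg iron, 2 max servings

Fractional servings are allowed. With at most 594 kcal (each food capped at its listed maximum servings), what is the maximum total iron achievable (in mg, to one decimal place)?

19.3 mg

Iron per kcal: spinach 0.1172, tofu 0.0283, kidney beans 0.01198, avocado 0.002927.
Take 3 servings of spinach: uses 87 kcal, +10.2 mg iron (running total 10.2 mg).
Take 2 servings of tofu: uses 212 kcal, +6.0 mg iron (running total 16.2 mg).
Take 1 serving of kidney beans: uses 242 kcal, +2.9 mg iron (running total 19.1 mg).
Take 0.2585 servings of avocado: uses 53 kcal, +0.2 mg iron (running total 19.3 mg).
Filling greedily by iron-per-kcal is optimal for one linear limit, giving 19.3 mg.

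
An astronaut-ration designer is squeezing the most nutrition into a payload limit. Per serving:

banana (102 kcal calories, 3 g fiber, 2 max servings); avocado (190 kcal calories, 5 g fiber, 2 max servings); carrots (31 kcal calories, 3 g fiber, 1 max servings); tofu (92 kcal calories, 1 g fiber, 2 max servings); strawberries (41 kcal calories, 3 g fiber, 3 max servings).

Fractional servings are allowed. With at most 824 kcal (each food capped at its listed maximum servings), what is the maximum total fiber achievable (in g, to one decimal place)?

28.9 g

Fiber per kcal: carrots 0.09677, strawberries 0.07317, banana 0.02941, avocado 0.02632, tofu 0.01087.
Take 1 serving of carrots: uses 31 kcal, +3.0 g fiber (running total 3.0 g).
Take 3 servings of strawberries: uses 123 kcal, +9.0 g fiber (running total 12.0 g).
Take 2 servings of banana: uses 204 kcal, +6.0 g fiber (running total 18.0 g).
Take 2 servings of avocado: uses 380 kcal, +10.0 g fiber (running total 28.0 g).
Take 0.9348 servings of tofu: uses 86 kcal, +0.9 g fiber (running total 28.9 g).
Greedy by best ratio exhausts the calories allowance optimally: 28.9 g.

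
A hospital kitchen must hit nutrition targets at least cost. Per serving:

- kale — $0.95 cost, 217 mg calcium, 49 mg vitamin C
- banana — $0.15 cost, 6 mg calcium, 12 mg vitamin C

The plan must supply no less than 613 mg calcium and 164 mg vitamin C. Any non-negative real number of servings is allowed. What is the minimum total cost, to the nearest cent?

Check every corner: each single food scaled to meet both minima, and each pair solved so both constraints bind.
kale only: max(613/217, 164/49) = 3.347 servings → $3.18.
banana only: max(613/6, 164/12) = 102.2 servings → $15.32.
kale + banana with both tight: 2.758 servings and 2.403 servings → $2.98.
So the least-cost plan costs $2.98.

$2.98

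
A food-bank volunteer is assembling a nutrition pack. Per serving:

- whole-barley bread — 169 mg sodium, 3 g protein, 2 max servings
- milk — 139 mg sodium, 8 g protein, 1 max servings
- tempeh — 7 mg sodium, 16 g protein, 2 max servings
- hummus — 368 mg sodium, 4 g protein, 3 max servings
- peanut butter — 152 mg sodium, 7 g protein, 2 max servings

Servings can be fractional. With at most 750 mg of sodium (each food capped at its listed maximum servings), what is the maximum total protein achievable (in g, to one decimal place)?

59.2 g

Protein per mg sodium: tempeh 2.286, milk 0.05755, peanut butter 0.04605, whole-barley bread 0.01775, hummus 0.01087.
Take 2 servings of tempeh: uses 14 mg sodium, +32.0 g protein (running total 32.0 g).
Take 1 serving of milk: uses 139 mg sodium, +8.0 g protein (running total 40.0 g).
Take 2 servings of peanut butter: uses 304 mg sodium, +14.0 g protein (running total 54.0 g).
Take 1.734 servings of whole-barley bread: uses 293 mg sodium, +5.2 g protein (running total 59.2 g).
Filling greedily by protein-per-mg sodium is optimal for one linear limit, giving 59.2 g.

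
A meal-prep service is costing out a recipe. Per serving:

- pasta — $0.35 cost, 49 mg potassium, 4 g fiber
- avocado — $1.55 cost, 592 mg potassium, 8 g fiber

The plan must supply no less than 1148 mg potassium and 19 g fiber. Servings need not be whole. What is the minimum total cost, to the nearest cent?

Check every corner: each single food scaled to meet both minima, and each pair solved so both constraints bind.
pasta only: max(1148/49, 19/4) = 23.43 servings → $8.20.
avocado only: max(1148/592, 19/8) = 2.375 servings → $3.68.
pasta + avocado with both tight: 1.045 servings and 1.853 servings → $3.24.
So the least-cost plan costs $3.24.

$3.24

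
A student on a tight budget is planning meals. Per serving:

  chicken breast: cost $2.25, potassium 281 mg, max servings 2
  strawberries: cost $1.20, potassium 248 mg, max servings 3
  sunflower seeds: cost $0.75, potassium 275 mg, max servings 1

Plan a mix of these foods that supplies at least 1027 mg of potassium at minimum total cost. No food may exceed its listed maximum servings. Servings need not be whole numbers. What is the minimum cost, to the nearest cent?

$4.41

Cost per mg of potassium: sunflower seeds $0.0027, strawberries $0.0048, chicken breast $0.0080.
Take 1 serving of sunflower seeds: +275.0 mg potassium for $0.75 (total $0.75, still need 752.0 mg).
Take 3 servings of strawberries: +744.0 mg potassium for $3.60 (total $4.35, still need 8.0 mg).
Take 0.02847 servings of chicken breast: +8.0 mg potassium for $0.06 (total $4.41, still need 0.0 mg).
Greedy by cheapest-per-mg is optimal for a single linear constraint, so the minimum cost is $4.41.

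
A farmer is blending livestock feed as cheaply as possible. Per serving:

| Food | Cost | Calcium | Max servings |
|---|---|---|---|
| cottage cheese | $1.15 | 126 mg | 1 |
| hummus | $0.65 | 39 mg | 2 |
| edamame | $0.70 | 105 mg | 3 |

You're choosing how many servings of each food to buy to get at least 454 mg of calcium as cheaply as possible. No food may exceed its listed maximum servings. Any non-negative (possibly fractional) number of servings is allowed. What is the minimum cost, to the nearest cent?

Cost per mg of calcium: edamame $0.0067, cottage cheese $0.0091, hummus $0.0167.
Take 3 servings of edamame: +315.0 mg calcium for $2.10 (total $2.10, still need 139.0 mg).
Take 1 serving of cottage cheese: +126.0 mg calcium for $1.15 (total $3.25, still need 13.0 mg).
Take 0.3333 servings of hummus: +13.0 mg calcium for $0.22 (total $3.47, still need 0.0 mg).
Greedy by cheapest-per-mg is optimal for a single linear constraint, so the minimum cost is $3.47.

$3.47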